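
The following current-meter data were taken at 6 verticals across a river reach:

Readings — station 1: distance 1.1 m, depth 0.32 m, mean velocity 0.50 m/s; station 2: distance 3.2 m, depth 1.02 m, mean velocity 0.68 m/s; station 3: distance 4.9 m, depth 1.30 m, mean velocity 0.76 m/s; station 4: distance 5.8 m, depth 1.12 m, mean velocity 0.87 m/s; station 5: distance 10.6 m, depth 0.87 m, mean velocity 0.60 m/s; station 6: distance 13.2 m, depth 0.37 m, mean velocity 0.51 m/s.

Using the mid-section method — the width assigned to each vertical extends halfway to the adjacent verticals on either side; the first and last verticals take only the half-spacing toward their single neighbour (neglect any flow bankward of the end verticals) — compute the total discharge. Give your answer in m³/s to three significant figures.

w_1 = (3.2 − 1.1)/2 = 1.05 m; q_1 = 0.50 × 0.32 × 1.05 = 0.1680 m³/s
w_2 = (4.9 − 1.1)/2 = 1.9 m; q_2 = 0.68 × 1.02 × 1.9 = 1.318 m³/s
w_3 = (5.8 − 3.2)/2 = 1.3 m; q_3 = 0.76 × 1.30 × 1.3 = 1.284 m³/s
w_4 = (10.6 − 4.9)/2 = 2.85 m; q_4 = 0.87 × 1.12 × 2.85 = 2.777 m³/s
w_5 = (13.2 − 5.8)/2 = 3.7 m; q_5 = 0.60 × 0.87 × 3.7 = 1.931 m³/s
w_6 = (13.2 − 10.6)/2 = 1.3 m; q_6 = 0.51 × 0.37 × 1.3 = 0.2453 m³/s
Q = Σ qᵢ = 7.724 m³/s

7.72 m³/s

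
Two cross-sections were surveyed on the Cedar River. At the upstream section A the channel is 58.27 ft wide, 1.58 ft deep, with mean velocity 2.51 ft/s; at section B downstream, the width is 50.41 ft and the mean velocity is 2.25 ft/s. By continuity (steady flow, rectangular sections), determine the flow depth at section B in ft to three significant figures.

Q = A₁V₁ = (58.27×1.58) × 2.51 = 231.1 ft³/s
d₂ = Q/(b₂ V₂) = 231.1/(50.41×2.25) = 2.037 ft

2.04 ft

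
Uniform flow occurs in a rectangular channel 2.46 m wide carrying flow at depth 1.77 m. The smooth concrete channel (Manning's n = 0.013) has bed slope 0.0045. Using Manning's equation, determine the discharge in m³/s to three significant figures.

18.1 m³/s

A = b·y = 2.46 × 1.77 = 4.354 m²
P = b + 2y = 2.46 + 2×1.77 = 6.000 m
R = A/P = 4.354/6.000 = 0.7257 m
Q = (1/n)·A·R^(2/3)·S^(1/2) = (1/0.013) × 4.354 × 0.7257^(2/3) × 0.0045^(1/2) = 18.14 m³/s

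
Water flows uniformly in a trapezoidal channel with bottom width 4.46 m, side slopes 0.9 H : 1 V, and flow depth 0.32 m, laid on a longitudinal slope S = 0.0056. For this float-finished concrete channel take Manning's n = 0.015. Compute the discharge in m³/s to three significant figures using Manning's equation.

A = (b + z·y)·y = (4.46 + 0.9×0.32)×0.32 = 1.519 m²
P = b + 2y√(1+z²) = 4.46 + 2×0.32×√(1+0.9²) = 5.321 m
R = A/P = 1.519/5.321 = 0.2855 m
Q = (1/n)·A·R^(2/3)·S^(1/2) = (1/0.015) × 1.519 × 0.2855^(2/3) × 0.0056^(1/2) = 3.287 m³/s

3.29 m³/s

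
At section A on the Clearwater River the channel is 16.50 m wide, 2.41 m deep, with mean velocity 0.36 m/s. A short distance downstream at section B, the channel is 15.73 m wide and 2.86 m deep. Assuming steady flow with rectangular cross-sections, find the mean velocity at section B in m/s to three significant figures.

0.318 m/s

Q = A₁V₁ = (16.50×2.41) × 0.36 = 14.32 m³/s
A₂ = 15.73 × 2.86 = 44.99 m²
V₂ = Q/A₂ = 14.32/44.99 = 0.3182 m/s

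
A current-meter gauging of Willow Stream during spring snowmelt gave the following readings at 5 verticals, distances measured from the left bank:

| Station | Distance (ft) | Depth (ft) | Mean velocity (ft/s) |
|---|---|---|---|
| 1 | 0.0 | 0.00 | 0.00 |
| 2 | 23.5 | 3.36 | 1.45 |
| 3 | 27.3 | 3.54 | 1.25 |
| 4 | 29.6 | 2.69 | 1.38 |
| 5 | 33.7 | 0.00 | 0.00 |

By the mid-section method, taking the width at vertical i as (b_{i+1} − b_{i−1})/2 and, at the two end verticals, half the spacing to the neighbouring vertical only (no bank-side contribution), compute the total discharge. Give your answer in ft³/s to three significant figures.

91.9 ft³/s

w_2 = (27.3 − 0.0)/2 = 13.65 ft; q_2 = 1.45 × 3.36 × 13.65 = 66.50 ft³/s
w_3 = (29.6 − 23.5)/2 = 3.05 ft; q_3 = 1.25 × 3.54 × 3.05 = 13.50 ft³/s
w_4 = (33.7 − 27.3)/2 = 3.2 ft; q_4 = 1.38 × 2.69 × 3.2 = 11.88 ft³/s
Stations 1, 5 contribute zero (depth or velocity is 0).
Q = Σ qᵢ = 91.88 ft³/s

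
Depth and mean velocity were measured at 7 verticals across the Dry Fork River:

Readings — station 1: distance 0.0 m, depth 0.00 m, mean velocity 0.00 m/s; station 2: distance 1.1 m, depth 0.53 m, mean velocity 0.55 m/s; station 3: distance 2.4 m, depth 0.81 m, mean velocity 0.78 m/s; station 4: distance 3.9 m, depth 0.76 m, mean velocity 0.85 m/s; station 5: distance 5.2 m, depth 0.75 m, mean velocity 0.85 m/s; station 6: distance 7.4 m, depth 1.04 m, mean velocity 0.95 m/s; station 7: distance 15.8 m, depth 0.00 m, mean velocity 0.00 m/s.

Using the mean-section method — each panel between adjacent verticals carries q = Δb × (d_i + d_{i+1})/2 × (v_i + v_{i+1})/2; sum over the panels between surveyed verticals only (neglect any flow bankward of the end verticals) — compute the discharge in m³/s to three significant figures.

6.30 m³/s

Panel 1-2: Δb = 1.1 m, d̄ = (0.00+0.53)/2 = 0.265, v̄ = (0.00+0.55)/2 = 0.275 → q = 1.1×0.265×0.275 = 0.08016 m³/s
Panel 2-3: Δb = 1.3 m, d̄ = (0.53+0.81)/2 = 0.67, v̄ = (0.55+0.78)/2 = 0.665 → q = 1.3×0.67×0.665 = 0.5792 m³/s
Panel 3-4: Δb = 1.5 m, d̄ = (0.81+0.76)/2 = 0.785, v̄ = (0.78+0.85)/2 = 0.815 → q = 1.5×0.785×0.815 = 0.9597 m³/s
Panel 4-5: Δb = 1.3 m, d̄ = (0.76+0.75)/2 = 0.755, v̄ = (0.85+0.85)/2 = 0.85 → q = 1.3×0.755×0.85 = 0.8343 m³/s
Panel 5-6: Δb = 2.2 m, d̄ = (0.75+1.04)/2 = 0.895, v̄ = (0.85+0.95)/2 = 0.9 → q = 2.2×0.895×0.9 = 1.772 m³/s
Panel 6-7: Δb = 8.4 m, d̄ = (1.04+0.00)/2 = 0.52, v̄ = (0.95+0.00)/2 = 0.475 → q = 8.4×0.52×0.475 = 2.075 m³/s
Q = Σ q = 6.300 m³/s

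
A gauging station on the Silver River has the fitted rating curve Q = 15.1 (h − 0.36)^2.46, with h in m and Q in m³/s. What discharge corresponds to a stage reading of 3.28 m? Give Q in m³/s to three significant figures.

211 m³/s

Q = 15.1 × (3.28 − 0.36)^2.46 = 15.1 × 2.92^2.46 = 210.8 m³/s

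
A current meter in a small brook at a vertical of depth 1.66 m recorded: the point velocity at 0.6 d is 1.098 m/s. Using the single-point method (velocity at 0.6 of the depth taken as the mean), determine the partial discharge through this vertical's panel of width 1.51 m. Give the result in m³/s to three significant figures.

2.75 m³/s

v̄ = v₀.₆ = 1.098 m/s
q = v̄ × d × w = 1.098 × 1.66 × 1.51 = 2.752 m³/s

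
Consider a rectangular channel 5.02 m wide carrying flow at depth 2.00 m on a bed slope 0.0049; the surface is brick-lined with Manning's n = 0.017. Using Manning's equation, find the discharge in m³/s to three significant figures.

44.4 m³/s

A = b·y = 5.02 × 2.00 = 10.04 m²
P = b + 2y = 5.02 + 2×2.00 = 9.020 m
R = A/P = 10.04/9.020 = 1.113 m
Q = (1/n)·A·R^(2/3)·S^(1/2) = (1/0.017) × 10.04 × 1.113^(2/3) × 0.0049^(1/2) = 44.40 m³/s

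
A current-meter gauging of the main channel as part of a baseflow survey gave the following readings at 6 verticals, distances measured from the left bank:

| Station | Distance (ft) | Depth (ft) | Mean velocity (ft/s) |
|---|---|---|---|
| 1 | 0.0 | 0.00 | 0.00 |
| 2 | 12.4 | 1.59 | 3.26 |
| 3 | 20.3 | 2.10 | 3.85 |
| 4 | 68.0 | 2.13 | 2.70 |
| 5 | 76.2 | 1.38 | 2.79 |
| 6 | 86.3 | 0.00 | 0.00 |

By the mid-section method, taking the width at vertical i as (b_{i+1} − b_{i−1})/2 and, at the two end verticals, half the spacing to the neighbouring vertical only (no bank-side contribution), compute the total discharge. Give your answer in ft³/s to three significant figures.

w_2 = (20.3 − 0.0)/2 = 10.15 ft; q_2 = 3.26 × 1.59 × 10.15 = 52.61 ft³/s
w_3 = (68.0 − 12.4)/2 = 27.8 ft; q_3 = 3.85 × 2.10 × 27.8 = 224.8 ft³/s
w_4 = (76.2 − 20.3)/2 = 27.95 ft; q_4 = 2.70 × 2.13 × 27.95 = 160.7 ft³/s
w_5 = (86.3 − 68.0)/2 = 9.15 ft; q_5 = 2.79 × 1.38 × 9.15 = 35.23 ft³/s
Stations 1, 6 contribute zero (depth or velocity is 0).
Q = Σ qᵢ = 473.3 ft³/s

473 ft³/s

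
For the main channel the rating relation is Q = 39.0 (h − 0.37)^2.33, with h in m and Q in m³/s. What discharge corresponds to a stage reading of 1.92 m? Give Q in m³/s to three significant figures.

Q = 39.0 × (1.92 − 0.37)^2.33 = 39.0 × 1.55^2.33 = 108.3 m³/s

108 m³/s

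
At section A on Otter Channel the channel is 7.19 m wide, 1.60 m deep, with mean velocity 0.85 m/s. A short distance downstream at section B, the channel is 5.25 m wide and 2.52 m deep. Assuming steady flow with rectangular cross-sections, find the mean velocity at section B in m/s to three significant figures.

0.739 m/s

Q = A₁V₁ = (7.19×1.60) × 0.85 = 9.778 m³/s
A₂ = 5.25 × 2.52 = 13.23 m²
V₂ = Q/A₂ = 9.778/13.23 = 0.7391 m/s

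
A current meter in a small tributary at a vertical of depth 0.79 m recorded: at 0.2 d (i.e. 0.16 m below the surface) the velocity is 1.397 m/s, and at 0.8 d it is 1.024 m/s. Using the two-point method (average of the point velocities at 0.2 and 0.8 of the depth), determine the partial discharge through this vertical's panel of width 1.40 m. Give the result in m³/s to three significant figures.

1.34 m³/s

v̄ = (1.397 + 1.024) / 2 = 1.211 m/s
q = v̄ × d × w = 1.211 × 0.79 × 1.40 = 1.339 m³/s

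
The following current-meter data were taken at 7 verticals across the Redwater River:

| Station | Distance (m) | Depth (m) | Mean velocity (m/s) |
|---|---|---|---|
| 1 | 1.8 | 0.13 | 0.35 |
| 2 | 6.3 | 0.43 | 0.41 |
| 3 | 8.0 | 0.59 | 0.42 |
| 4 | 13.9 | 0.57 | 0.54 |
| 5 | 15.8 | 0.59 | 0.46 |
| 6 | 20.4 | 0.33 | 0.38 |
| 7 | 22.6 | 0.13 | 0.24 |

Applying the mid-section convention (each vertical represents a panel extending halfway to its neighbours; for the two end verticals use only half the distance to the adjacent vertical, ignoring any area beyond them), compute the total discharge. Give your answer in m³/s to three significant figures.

w_1 = (6.3 − 1.8)/2 = 2.25 m; q_1 = 0.35 × 0.13 × 2.25 = 0.1024 m³/s
w_2 = (8.0 − 1.8)/2 = 3.1 m; q_2 = 0.41 × 0.43 × 3.1 = 0.5465 m³/s
w_3 = (13.9 − 6.3)/2 = 3.8 m; q_3 = 0.42 × 0.59 × 3.8 = 0.9416 m³/s
w_4 = (15.8 − 8.0)/2 = 3.9 m; q_4 = 0.54 × 0.57 × 3.9 = 1.200 m³/s
w_5 = (20.4 − 13.9)/2 = 3.25 m; q_5 = 0.46 × 0.59 × 3.25 = 0.8821 m³/s
w_6 = (22.6 − 15.8)/2 = 3.4 m; q_6 = 0.38 × 0.33 × 3.4 = 0.4264 m³/s
w_7 = (22.6 − 20.4)/2 = 1.1 m; q_7 = 0.24 × 0.13 × 1.1 = 0.03432 m³/s
Q = Σ qᵢ = 4.134 m³/s

4.13 m³/s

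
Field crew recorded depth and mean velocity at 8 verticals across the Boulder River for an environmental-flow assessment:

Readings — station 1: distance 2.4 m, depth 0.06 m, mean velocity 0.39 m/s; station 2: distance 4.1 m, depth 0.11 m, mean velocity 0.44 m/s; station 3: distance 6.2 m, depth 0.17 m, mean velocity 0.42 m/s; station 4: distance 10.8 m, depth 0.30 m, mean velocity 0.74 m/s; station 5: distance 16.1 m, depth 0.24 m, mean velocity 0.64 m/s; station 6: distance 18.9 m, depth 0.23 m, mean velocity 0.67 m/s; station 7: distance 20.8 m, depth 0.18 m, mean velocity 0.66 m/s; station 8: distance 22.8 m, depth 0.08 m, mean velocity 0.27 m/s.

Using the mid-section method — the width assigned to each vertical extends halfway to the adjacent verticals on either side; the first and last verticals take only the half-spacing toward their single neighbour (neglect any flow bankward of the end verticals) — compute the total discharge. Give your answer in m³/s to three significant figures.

2.69 m³/s

w_1 = (4.1 − 2.4)/2 = 0.85 m; q_1 = 0.39 × 0.06 × 0.85 = 0.01989 m³/s
w_2 = (6.2 − 2.4)/2 = 1.9 m; q_2 = 0.44 × 0.11 × 1.9 = 0.09196 m³/s
w_3 = (10.8 − 4.1)/2 = 3.35 m; q_3 = 0.42 × 0.17 × 3.35 = 0.2392 m³/s
w_4 = (16.1 − 6.2)/2 = 4.95 m; q_4 = 0.74 × 0.30 × 4.95 = 1.099 m³/s
w_5 = (18.9 − 10.8)/2 = 4.05 m; q_5 = 0.64 × 0.24 × 4.05 = 0.6221 m³/s
w_6 = (20.8 − 16.1)/2 = 2.35 m; q_6 = 0.67 × 0.23 × 2.35 = 0.3621 m³/s
w_7 = (22.8 − 18.9)/2 = 1.95 m; q_7 = 0.66 × 0.18 × 1.95 = 0.2317 m³/s
w_8 = (22.8 − 20.8)/2 = 1 m; q_8 = 0.27 × 0.08 × 1 = 0.02160 m³/s
Q = Σ qᵢ = 2.687 m³/s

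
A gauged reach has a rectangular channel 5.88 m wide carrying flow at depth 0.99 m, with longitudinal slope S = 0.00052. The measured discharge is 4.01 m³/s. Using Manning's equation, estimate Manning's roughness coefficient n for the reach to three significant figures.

A = b·y = 5.88 × 0.99 = 5.821 m²
P = b + 2y = 5.88 + 2×0.99 = 7.860 m
R = A/P = 5.821/7.860 = 0.7406 m
n = (1/Q)·A·R^(2/3)·S^(1/2) = (1/4.01) × 5.821 × 0.8186 × 0.02280 = 0.02710

0.0271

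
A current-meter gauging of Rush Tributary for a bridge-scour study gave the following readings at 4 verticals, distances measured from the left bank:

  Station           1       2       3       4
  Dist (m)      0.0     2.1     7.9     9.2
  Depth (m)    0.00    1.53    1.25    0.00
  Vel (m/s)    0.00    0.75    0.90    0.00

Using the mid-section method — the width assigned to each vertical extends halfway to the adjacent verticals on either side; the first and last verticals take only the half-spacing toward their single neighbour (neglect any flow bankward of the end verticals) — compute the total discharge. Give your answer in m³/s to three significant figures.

w_2 = (7.9 − 0.0)/2 = 3.95 m; q_2 = 0.75 × 1.53 × 3.95 = 4.533 m³/s
w_3 = (9.2 − 2.1)/2 = 3.55 m; q_3 = 0.90 × 1.25 × 3.55 = 3.994 m³/s
Stations 1, 4 contribute zero (depth or velocity is 0).
Q = Σ qᵢ = 8.526 m³/s

8.53 m³/s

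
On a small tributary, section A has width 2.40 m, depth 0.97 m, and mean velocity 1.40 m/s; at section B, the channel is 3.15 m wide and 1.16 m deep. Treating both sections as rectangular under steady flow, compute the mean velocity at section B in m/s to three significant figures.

Q = A₁V₁ = (2.40×0.97) × 1.40 = 3.259 m³/s
A₂ = 3.15 × 1.16 = 3.654 m²
V₂ = Q/A₂ = 3.259/3.654 = 0.8920 m/s

0.892 m/s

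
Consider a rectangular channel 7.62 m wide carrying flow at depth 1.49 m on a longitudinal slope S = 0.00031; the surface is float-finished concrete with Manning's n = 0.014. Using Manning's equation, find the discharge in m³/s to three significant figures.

A = b·y = 7.62 × 1.49 = 11.35 m²
P = b + 2y = 7.62 + 2×1.49 = 10.60 m
R = A/P = 11.35/10.60 = 1.071 m
Q = (1/n)·A·R^(2/3)·S^(1/2) = (1/0.014) × 11.35 × 1.071^(2/3) × 0.00031^(1/2) = 14.95 m³/s

14.9 m³/s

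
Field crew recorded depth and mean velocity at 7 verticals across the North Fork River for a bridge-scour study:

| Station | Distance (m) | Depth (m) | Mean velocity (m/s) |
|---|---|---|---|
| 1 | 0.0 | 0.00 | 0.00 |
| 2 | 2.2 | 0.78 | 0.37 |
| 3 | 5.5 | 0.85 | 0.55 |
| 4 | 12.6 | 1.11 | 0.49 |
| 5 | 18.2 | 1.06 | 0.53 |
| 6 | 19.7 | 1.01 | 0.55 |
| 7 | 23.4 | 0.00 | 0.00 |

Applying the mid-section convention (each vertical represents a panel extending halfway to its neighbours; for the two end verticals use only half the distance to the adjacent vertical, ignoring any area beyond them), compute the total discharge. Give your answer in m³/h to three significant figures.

36400 m³/h

w_2 = (5.5 − 0.0)/2 = 2.75 m; q_2 = 0.37 × 0.78 × 2.75 = 0.7937 m³/s
w_3 = (12.6 − 2.2)/2 = 5.2 m; q_3 = 0.55 × 0.85 × 5.2 = 2.431 m³/s
w_4 = (18.2 − 5.5)/2 = 6.35 m; q_4 = 0.49 × 1.11 × 6.35 = 3.454 m³/s
w_5 = (19.7 − 12.6)/2 = 3.55 m; q_5 = 0.53 × 1.06 × 3.55 = 1.994 m³/s
w_6 = (23.4 − 18.2)/2 = 2.6 m; q_6 = 0.55 × 1.01 × 2.6 = 1.444 m³/s
Stations 1, 7 contribute zero (depth or velocity is 0).
Q = Σ qᵢ = 10.12 m³/s
= 10.12 × 3600 = 36420 m³/h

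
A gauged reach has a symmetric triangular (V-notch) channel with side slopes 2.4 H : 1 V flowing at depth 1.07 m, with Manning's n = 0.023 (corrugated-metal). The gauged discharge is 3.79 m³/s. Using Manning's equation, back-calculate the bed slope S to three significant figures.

A = z·y² = 2.4×1.07² = 2.748 m²
P = 2y√(1+z²) = 2×1.07×√(1+2.4²) = 5.564 m
R = A/P = 2.748/5.564 = 0.4938 m
S = (Q·n / (1·A·R^(2/3)))² = (3.79×0.023 / (1×2.748×0.6248))² = 0.002578

0.00258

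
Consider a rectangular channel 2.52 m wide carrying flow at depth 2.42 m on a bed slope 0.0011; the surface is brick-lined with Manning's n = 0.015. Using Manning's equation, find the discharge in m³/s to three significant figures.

A = b·y = 2.52 × 2.42 = 6.098 m²
P = b + 2y = 2.52 + 2×2.42 = 7.360 m
R = A/P = 6.098/7.360 = 0.8286 m
Q = (1/n)·A·R^(2/3)·S^(1/2) = (1/0.015) × 6.098 × 0.8286^(2/3) × 0.0011^(1/2) = 11.90 m³/s

11.9 m³/s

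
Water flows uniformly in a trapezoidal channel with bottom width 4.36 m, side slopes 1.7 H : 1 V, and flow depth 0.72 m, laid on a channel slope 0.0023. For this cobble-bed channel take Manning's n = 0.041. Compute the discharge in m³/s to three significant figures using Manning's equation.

3.19 m³/s

A = (b + z·y)·y = (4.36 + 1.7×0.72)×0.72 = 4.020 m²
P = b + 2y√(1+z²) = 4.36 + 2×0.72×√(1+1.7²) = 7.200 m
R = A/P = 4.020/7.200 = 0.5584 m
Q = (1/n)·A·R^(2/3)·S^(1/2) = (1/0.041) × 4.020 × 0.5584^(2/3) × 0.0023^(1/2) = 3.189 m³/s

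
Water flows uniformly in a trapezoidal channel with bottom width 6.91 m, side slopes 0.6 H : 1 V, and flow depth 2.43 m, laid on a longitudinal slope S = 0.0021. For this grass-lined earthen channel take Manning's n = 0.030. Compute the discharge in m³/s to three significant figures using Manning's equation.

A = (b + z·y)·y = (6.91 + 0.6×2.43)×2.43 = 20.33 m²
P = b + 2y√(1+z²) = 6.91 + 2×2.43×√(1+0.6²) = 12.58 m
R = A/P = 20.33/12.58 = 1.617 m
Q = (1/n)·A·R^(2/3)·S^(1/2) = (1/0.030) × 20.33 × 1.617^(2/3) × 0.0021^(1/2) = 42.79 m³/s

42.8 m³/s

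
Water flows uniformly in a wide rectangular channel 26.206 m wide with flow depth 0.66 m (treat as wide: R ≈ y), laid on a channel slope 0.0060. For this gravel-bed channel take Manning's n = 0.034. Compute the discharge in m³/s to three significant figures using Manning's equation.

A = b·y = 26.206 × 0.66 = 17.30 m²
Wide channel: R ≈ y = 0.66 m
Q = (1/n)·A·R^(2/3)·S^(1/2) = (1/0.034) × 17.30 × 0.6600^(2/3) × 0.0060^(1/2) = 29.87 m³/s

29.9 m³/s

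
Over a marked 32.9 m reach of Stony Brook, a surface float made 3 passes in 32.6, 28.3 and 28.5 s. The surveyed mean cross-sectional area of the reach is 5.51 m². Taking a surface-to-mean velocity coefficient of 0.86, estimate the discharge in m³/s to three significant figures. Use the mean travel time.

5.23 m³/s

t̄ = (32.6 + 28.3 + 28.5) / 3 = 29.8 s
v_surface = L / t̄ = 32.9 / 29.8 = 1.104 m/s
v_mean = 0.86 × 1.104 = 0.9495 m/s
Q = A × v_mean = 5.51 × 0.9495 = 5.232 m³/s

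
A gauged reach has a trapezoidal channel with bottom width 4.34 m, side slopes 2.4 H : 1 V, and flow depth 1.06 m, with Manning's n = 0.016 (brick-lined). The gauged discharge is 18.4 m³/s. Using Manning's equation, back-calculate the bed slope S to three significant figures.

A = (b + z·y)·y = (4.34 + 2.4×1.06)×1.06 = 7.297 m²
P = b + 2y√(1+z²) = 4.34 + 2×1.06×√(1+2.4²) = 9.852 m
R = A/P = 7.297/9.852 = 0.7407 m
S = (Q·n / (1·A·R^(2/3)))² = (18.4×0.016 / (1×7.297×0.8186))² = 0.002429

0.00243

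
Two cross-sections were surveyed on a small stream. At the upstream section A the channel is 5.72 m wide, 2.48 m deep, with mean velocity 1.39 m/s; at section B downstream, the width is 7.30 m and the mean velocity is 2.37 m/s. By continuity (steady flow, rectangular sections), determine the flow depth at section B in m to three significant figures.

1.14 m

Q = A₁V₁ = (5.72×2.48) × 1.39 = 19.72 m³/s
d₂ = Q/(b₂ V₂) = 19.72/(7.30×2.37) = 1.140 m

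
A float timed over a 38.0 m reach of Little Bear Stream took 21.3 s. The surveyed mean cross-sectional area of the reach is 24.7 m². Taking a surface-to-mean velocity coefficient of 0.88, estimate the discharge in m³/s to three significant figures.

v_surface = L / t̄ = 38.0 / 21.3 = 1.784 m/s
v_mean = 0.88 × 1.784 = 1.570 m/s
Q = A × v_mean = 24.7 × 1.570 = 38.78 m³/s

38.8 m³/s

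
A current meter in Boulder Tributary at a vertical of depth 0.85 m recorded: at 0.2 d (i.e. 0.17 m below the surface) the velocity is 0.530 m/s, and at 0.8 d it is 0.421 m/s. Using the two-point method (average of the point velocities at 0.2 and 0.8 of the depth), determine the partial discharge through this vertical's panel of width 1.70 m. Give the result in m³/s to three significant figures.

v̄ = (0.530 + 0.421) / 2 = 0.4755 m/s
q = v̄ × d × w = 0.4755 × 0.85 × 1.70 = 0.6871 m³/s

0.687 m³/s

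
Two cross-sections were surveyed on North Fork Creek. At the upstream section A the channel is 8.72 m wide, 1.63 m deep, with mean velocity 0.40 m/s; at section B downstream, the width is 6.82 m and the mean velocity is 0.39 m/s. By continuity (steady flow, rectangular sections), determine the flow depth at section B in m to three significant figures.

2.14 m

Q = A₁V₁ = (8.72×1.63) × 0.40 = 5.685 m³/s
d₂ = Q/(b₂ V₂) = 5.685/(6.82×0.39) = 2.138 m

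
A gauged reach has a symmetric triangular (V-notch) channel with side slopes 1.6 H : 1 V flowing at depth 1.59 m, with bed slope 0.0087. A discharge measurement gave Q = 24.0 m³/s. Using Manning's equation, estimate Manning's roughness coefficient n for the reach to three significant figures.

0.0121

A = z·y² = 1.6×1.59² = 4.045 m²
P = 2y√(1+z²) = 2×1.59×√(1+1.6²) = 6.000 m
R = A/P = 4.045/6.000 = 0.6742 m
n = (1/Q)·A·R^(2/3)·S^(1/2) = (1/24.0) × 4.045 × 0.7688 × 0.09327 = 0.01209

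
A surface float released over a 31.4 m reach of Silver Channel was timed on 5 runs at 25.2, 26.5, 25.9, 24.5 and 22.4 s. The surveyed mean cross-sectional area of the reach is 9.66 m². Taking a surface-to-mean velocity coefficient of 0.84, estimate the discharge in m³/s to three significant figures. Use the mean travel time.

t̄ = (25.2 + 26.5 + 25.9 + 24.5 + 22.4) / 5 = 24.9 s
v_surface = L / t̄ = 31.4 / 24.9 = 1.261 m/s
v_mean = 0.84 × 1.261 = 1.059 m/s
Q = A × v_mean = 9.66 × 1.059 = 10.23 m³/s

10.2 m³/s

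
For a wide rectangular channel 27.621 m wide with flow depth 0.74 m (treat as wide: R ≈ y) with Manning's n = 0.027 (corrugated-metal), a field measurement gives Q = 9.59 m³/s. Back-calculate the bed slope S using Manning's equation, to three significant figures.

A = b·y = 27.621 × 0.74 = 20.44 m²
Wide channel: R ≈ y = 0.74 m
S = (Q·n / (1·A·R^(2/3)))² = (9.59×0.027 / (1×20.44×0.8181))² = 0.0002398

0.000240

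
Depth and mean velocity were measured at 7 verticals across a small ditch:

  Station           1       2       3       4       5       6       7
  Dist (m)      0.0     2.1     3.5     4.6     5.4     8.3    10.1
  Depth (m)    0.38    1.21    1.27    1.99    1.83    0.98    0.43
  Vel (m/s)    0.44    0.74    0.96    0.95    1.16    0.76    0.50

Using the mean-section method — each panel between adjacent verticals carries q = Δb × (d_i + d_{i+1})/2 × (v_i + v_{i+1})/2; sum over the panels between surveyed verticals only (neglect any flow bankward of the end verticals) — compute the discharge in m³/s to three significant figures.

Panel 1-2: Δb = 2.1 m, d̄ = (0.38+1.21)/2 = 0.795, v̄ = (0.44+0.74)/2 = 0.59 → q = 2.1×0.795×0.59 = 0.9850 m³/s
Panel 2-3: Δb = 1.4 m, d̄ = (1.21+1.27)/2 = 1.24, v̄ = (0.74+0.96)/2 = 0.85 → q = 1.4×1.24×0.85 = 1.476 m³/s
Panel 3-4: Δb = 1.1 m, d̄ = (1.27+1.99)/2 = 1.63, v̄ = (0.96+0.95)/2 = 0.955 → q = 1.1×1.63×0.955 = 1.712 m³/s
Panel 4-5: Δb = 0.8 m, d̄ = (1.99+1.83)/2 = 1.91, v̄ = (0.95+1.16)/2 = 1.055 → q = 0.8×1.91×1.055 = 1.612 m³/s
Panel 5-6: Δb = 2.9 m, d̄ = (1.83+0.98)/2 = 1.405, v̄ = (1.16+0.76)/2 = 0.96 → q = 2.9×1.405×0.96 = 3.912 m³/s
Panel 6-7: Δb = 1.8 m, d̄ = (0.98+0.43)/2 = 0.705, v̄ = (0.76+0.50)/2 = 0.63 → q = 1.8×0.705×0.63 = 0.7995 m³/s
Q = Σ q = 10.50 m³/s

10.5 m³/s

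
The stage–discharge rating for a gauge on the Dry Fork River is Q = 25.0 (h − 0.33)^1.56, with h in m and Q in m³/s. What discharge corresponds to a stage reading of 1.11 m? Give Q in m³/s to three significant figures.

Q = 25.0 × (1.11 − 0.33)^1.56 = 25.0 × 0.78^1.56 = 16.97 m³/s

17.0 m³/s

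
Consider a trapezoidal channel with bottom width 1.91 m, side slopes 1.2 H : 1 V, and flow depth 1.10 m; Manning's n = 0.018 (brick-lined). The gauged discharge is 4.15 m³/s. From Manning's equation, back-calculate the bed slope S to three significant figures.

0.000762

A = (b + z·y)·y = (1.91 + 1.2×1.10)×1.10 = 3.553 m²
P = b + 2y√(1+z²) = 1.91 + 2×1.10×√(1+1.2²) = 5.347 m
R = A/P = 3.553/5.347 = 0.6645 m
S = (Q·n / (1·A·R^(2/3)))² = (4.15×0.018 / (1×3.553×0.7615))² = 0.0007622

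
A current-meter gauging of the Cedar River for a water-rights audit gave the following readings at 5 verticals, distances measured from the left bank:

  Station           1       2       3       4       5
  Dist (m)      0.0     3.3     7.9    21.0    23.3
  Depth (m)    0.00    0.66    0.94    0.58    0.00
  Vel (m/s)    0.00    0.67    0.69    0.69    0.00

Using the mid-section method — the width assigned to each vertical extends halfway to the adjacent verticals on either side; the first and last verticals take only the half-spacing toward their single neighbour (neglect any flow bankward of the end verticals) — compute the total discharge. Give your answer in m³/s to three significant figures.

w_2 = (7.9 − 0.0)/2 = 3.95 m; q_2 = 0.67 × 0.66 × 3.95 = 1.747 m³/s
w_3 = (21.0 − 3.3)/2 = 8.85 m; q_3 = 0.69 × 0.94 × 8.85 = 5.740 m³/s
w_4 = (23.3 − 7.9)/2 = 7.7 m; q_4 = 0.69 × 0.58 × 7.7 = 3.082 m³/s
Stations 1, 5 contribute zero (depth or velocity is 0).
Q = Σ qᵢ = 10.57 m³/s

10.6 m³/s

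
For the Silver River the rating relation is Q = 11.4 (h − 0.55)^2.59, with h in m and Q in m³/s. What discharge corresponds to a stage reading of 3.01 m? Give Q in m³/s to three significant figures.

Q = 11.4 × (3.01 − 0.55)^2.59 = 11.4 × 2.46^2.59 = 117.3 m³/s

117 m³/s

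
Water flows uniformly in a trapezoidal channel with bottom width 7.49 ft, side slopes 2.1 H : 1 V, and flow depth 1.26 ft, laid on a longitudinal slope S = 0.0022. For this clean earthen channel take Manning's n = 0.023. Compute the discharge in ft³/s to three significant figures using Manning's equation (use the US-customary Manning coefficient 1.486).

A = (b + z·y)·y = (7.49 + 2.1×1.26)×1.26 = 12.77 ft²
P = b + 2y√(1+z²) = 7.49 + 2×1.26×√(1+2.1²) = 13.35 ft
R = A/P = 12.77/13.35 = 0.9566 ft
Q = (1.486/n)·A·R^(2/3)·S^(1/2) = (1.486/0.023) × 12.77 × 0.9566^(2/3) × 0.0022^(1/2) = 37.57 ft³/s

37.6 ft³/s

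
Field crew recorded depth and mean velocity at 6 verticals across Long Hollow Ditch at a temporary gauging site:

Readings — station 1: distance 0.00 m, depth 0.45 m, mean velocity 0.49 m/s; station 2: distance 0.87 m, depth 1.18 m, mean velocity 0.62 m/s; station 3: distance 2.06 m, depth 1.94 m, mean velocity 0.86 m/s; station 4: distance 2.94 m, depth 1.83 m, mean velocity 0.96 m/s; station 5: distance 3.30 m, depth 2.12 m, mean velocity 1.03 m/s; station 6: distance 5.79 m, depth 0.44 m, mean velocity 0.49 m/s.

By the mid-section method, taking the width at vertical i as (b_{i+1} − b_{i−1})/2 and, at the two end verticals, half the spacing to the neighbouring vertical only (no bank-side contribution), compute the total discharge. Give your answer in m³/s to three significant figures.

7.05 m³/s

w_1 = (0.87 − 0.00)/2 = 0.435 m; q_1 = 0.49 × 0.45 × 0.435 = 0.09592 m³/s
w_2 = (2.06 − 0.00)/2 = 1.03 m; q_2 = 0.62 × 1.18 × 1.03 = 0.7535 m³/s
w_3 = (2.94 − 0.87)/2 = 1.035 m; q_3 = 0.86 × 1.94 × 1.035 = 1.727 m³/s
w_4 = (3.30 − 2.06)/2 = 0.62 m; q_4 = 0.96 × 1.83 × 0.62 = 1.089 m³/s
w_5 = (5.79 − 2.94)/2 = 1.425 m; q_5 = 1.03 × 2.12 × 1.425 = 3.112 m³/s
w_6 = (5.79 − 3.30)/2 = 1.245 m; q_6 = 0.49 × 0.44 × 1.245 = 0.2684 m³/s
Q = Σ qᵢ = 7.046 m³/s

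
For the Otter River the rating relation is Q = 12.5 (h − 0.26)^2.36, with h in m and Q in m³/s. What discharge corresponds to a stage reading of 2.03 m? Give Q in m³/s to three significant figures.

Q = 12.5 × (2.03 − 0.26)^2.36 = 12.5 × 1.77^2.36 = 48.10 m³/s

48.1 m³/s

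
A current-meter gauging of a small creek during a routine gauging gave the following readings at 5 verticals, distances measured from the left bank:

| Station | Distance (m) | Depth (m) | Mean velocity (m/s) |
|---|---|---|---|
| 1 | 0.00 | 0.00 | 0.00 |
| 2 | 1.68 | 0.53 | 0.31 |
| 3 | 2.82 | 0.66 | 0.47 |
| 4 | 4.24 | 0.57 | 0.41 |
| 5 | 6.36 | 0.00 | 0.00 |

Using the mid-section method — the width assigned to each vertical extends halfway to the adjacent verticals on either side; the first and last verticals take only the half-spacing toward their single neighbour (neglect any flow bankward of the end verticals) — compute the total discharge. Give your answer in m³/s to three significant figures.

w_2 = (2.82 − 0.00)/2 = 1.41 m; q_2 = 0.31 × 0.53 × 1.41 = 0.2317 m³/s
w_3 = (4.24 − 1.68)/2 = 1.28 m; q_3 = 0.47 × 0.66 × 1.28 = 0.3971 m³/s
w_4 = (6.36 − 2.82)/2 = 1.77 m; q_4 = 0.41 × 0.57 × 1.77 = 0.4136 m³/s
Stations 1, 5 contribute zero (depth or velocity is 0).
Q = Σ qᵢ = 1.042 m³/s

1.04 m³/s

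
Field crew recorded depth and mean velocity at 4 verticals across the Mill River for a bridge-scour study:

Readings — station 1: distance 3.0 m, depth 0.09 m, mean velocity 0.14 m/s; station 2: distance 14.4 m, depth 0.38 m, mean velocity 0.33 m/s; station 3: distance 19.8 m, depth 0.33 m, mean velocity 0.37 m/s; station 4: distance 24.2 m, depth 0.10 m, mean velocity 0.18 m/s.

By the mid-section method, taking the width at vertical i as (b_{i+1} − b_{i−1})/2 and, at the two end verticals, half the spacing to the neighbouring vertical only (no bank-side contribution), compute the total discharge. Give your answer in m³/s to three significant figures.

1.76 m³/s

w_1 = (14.4 − 3.0)/2 = 5.7 m; q_1 = 0.14 × 0.09 × 5.7 = 0.07182 m³/s
w_2 = (19.8 − 3.0)/2 = 8.4 m; q_2 = 0.33 × 0.38 × 8.4 = 1.053 m³/s
w_3 = (24.2 − 14.4)/2 = 4.9 m; q_3 = 0.37 × 0.33 × 4.9 = 0.5983 m³/s
w_4 = (24.2 − 19.8)/2 = 2.2 m; q_4 = 0.18 × 0.10 × 2.2 = 0.03960 m³/s
Q = Σ qᵢ = 1.763 m³/s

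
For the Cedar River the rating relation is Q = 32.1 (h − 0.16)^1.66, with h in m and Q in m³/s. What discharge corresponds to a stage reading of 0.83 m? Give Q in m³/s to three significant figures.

16.5 m³/s

Q = 32.1 × (0.83 − 0.16)^1.66 = 32.1 × 0.67^1.66 = 16.51 m³/s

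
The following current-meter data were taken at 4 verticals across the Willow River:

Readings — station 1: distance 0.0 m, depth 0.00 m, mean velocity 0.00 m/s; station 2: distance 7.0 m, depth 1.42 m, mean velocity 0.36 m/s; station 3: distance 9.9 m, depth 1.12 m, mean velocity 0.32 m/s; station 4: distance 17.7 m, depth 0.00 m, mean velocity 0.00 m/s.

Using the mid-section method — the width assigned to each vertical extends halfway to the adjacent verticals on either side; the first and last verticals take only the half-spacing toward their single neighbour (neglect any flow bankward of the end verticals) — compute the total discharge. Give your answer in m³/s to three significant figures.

4.45 m³/s

w_2 = (9.9 − 0.0)/2 = 4.95 m; q_2 = 0.36 × 1.42 × 4.95 = 2.530 m³/s
w_3 = (17.7 − 7.0)/2 = 5.35 m; q_3 = 0.32 × 1.12 × 5.35 = 1.917 m³/s
Stations 1, 4 contribute zero (depth or velocity is 0).
Q = Σ qᵢ = 4.448 m³/s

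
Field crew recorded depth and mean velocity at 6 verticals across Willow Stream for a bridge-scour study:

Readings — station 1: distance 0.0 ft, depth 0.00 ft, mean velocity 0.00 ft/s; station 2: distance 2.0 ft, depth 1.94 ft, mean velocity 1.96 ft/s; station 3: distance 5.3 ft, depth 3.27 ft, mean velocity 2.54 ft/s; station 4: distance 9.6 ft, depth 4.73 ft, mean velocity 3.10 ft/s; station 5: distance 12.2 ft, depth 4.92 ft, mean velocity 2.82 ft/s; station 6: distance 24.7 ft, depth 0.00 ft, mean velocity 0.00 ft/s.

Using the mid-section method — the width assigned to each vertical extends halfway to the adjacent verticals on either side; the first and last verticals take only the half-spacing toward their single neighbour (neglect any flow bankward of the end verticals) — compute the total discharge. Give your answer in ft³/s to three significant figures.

w_2 = (5.3 − 0.0)/2 = 2.65 ft; q_2 = 1.96 × 1.94 × 2.65 = 10.08 ft³/s
w_3 = (9.6 − 2.0)/2 = 3.8 ft; q_3 = 2.54 × 3.27 × 3.8 = 31.56 ft³/s
w_4 = (12.2 − 5.3)/2 = 3.45 ft; q_4 = 3.10 × 4.73 × 3.45 = 50.59 ft³/s
w_5 = (24.7 − 9.6)/2 = 7.55 ft; q_5 = 2.82 × 4.92 × 7.55 = 104.8 ft³/s
Stations 1, 6 contribute zero (depth or velocity is 0).
Q = Σ qᵢ = 197.0 ft³/s

197 ft³/s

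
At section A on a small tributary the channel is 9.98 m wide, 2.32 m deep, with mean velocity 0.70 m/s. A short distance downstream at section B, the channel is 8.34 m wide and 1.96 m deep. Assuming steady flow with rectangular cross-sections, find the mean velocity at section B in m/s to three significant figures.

0.992 m/s

Q = A₁V₁ = (9.98×2.32) × 0.70 = 16.21 m³/s
A₂ = 8.34 × 1.96 = 16.35 m²
V₂ = Q/A₂ = 16.21/16.35 = 0.9915 m/s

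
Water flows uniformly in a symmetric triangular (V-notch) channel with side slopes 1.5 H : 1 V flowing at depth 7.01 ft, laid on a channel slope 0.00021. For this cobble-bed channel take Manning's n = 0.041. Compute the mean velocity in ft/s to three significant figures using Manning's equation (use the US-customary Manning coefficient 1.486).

1.07 ft/s

A = z·y² = 1.5×7.01² = 73.71 ft²
P = 2y√(1+z²) = 2×7.01×√(1+1.5²) = 25.27 ft
R = A/P = 73.71/25.27 = 2.916 ft
Q = (1.486/n)·A·R^(2/3)·S^(1/2) = (1.486/0.041) × 73.71 × 2.916^(2/3) × 0.00021^(1/2) = 79.02 ft³/s
V = Q/A = 79.02/73.71 = 1.072 ft/s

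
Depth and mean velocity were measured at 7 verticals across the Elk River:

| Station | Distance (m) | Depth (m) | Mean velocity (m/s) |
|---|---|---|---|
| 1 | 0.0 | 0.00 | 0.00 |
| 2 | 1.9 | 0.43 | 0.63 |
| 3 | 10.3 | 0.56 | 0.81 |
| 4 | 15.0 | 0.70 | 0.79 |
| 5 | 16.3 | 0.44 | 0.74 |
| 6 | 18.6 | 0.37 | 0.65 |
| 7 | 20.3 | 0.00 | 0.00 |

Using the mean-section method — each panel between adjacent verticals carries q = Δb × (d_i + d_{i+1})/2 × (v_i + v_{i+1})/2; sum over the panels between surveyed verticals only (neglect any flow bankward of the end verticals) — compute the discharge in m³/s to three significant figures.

6.81 m³/s

Panel 1-2: Δb = 1.9 m, d̄ = (0.00+0.43)/2 = 0.215, v̄ = (0.00+0.63)/2 = 0.315 → q = 1.9×0.215×0.315 = 0.1287 m³/s
Panel 2-3: Δb = 8.4 m, d̄ = (0.43+0.56)/2 = 0.495, v̄ = (0.63+0.81)/2 = 0.72 → q = 8.4×0.495×0.72 = 2.994 m³/s
Panel 3-4: Δb = 4.7 m, d̄ = (0.56+0.70)/2 = 0.63, v̄ = (0.81+0.79)/2 = 0.8 → q = 4.7×0.63×0.8 = 2.369 m³/s
Panel 4-5: Δb = 1.3 m, d̄ = (0.70+0.44)/2 = 0.57, v̄ = (0.79+0.74)/2 = 0.765 → q = 1.3×0.57×0.765 = 0.5669 m³/s
Panel 5-6: Δb = 2.3 m, d̄ = (0.44+0.37)/2 = 0.405, v̄ = (0.74+0.65)/2 = 0.695 → q = 2.3×0.405×0.695 = 0.6474 m³/s
Panel 6-7: Δb = 1.7 m, d̄ = (0.37+0.00)/2 = 0.185, v̄ = (0.65+0.00)/2 = 0.325 → q = 1.7×0.185×0.325 = 0.1022 m³/s
Q = Σ q = 6.808 m³/s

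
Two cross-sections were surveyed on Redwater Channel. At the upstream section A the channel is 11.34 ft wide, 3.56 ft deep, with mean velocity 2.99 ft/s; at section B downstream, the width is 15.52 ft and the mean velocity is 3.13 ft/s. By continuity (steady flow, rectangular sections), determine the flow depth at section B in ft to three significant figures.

2.48 ft

Q = A₁V₁ = (11.34×3.56) × 2.99 = 120.7 ft³/s
d₂ = Q/(b₂ V₂) = 120.7/(15.52×3.13) = 2.485 ft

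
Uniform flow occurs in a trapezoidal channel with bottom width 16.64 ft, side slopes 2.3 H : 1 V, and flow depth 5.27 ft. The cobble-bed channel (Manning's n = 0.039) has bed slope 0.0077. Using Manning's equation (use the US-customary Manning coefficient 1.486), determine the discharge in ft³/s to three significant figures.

A = (b + z·y)·y = (16.64 + 2.3×5.27)×5.27 = 151.6 ft²
P = b + 2y√(1+z²) = 16.64 + 2×5.27×√(1+2.3²) = 43.07 ft
R = A/P = 151.6/43.07 = 3.519 ft
Q = (1.486/n)·A·R^(2/3)·S^(1/2) = (1.486/0.039) × 151.6 × 3.519^(2/3) × 0.0077^(1/2) = 1172 ft³/s

1170 ft³/s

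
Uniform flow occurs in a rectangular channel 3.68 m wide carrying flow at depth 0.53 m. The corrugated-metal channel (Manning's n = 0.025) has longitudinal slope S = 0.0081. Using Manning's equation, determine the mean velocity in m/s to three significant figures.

1.99 m/s

A = b·y = 3.68 × 0.53 = 1.950 m²
P = b + 2y = 3.68 + 2×0.53 = 4.740 m
R = A/P = 1.950/4.740 = 0.4115 m
Q = (1/n)·A·R^(2/3)·S^(1/2) = (1/0.025) × 1.950 × 0.4115^(2/3) × 0.0081^(1/2) = 3.884 m³/s
V = Q/A = 3.884/1.950 = 1.992 m/s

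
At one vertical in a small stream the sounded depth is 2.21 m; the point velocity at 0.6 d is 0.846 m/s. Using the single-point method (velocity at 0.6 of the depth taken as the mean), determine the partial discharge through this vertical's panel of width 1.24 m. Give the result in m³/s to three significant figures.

2.32 m³/s

v̄ = v₀.₆ = 0.846 m/s
q = v̄ × d × w = 0.8460 × 2.21 × 1.24 = 2.318 m³/s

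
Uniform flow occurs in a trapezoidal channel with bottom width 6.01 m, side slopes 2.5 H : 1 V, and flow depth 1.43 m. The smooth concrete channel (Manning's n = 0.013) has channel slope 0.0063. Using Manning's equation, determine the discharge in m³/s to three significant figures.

A = (b + z·y)·y = (6.01 + 2.5×1.43)×1.43 = 13.71 m²
P = b + 2y√(1+z²) = 6.01 + 2×1.43×√(1+2.5²) = 13.71 m
R = A/P = 13.71/13.71 = 0.9997 m
Q = (1/n)·A·R^(2/3)·S^(1/2) = (1/0.013) × 13.71 × 0.9997^(2/3) × 0.0063^(1/2) = 83.67 m³/s

83.7 m³/s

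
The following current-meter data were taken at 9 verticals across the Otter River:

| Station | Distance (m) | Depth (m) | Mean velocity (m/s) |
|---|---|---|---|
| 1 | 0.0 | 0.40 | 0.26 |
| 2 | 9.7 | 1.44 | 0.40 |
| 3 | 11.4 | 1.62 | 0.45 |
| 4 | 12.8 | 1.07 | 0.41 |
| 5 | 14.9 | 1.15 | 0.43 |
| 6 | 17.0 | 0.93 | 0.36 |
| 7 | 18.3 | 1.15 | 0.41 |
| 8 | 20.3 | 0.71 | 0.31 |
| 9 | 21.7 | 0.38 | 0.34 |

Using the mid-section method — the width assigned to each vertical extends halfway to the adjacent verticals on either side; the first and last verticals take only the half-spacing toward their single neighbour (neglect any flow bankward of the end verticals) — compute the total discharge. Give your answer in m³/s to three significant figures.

8.54 m³/s

w_1 = (9.7 − 0.0)/2 = 4.85 m; q_1 = 0.26 × 0.40 × 4.85 = 0.5044 m³/s
w_2 = (11.4 − 0.0)/2 = 5.7 m; q_2 = 0.40 × 1.44 × 5.7 = 3.283 m³/s
w_3 = (12.8 − 9.7)/2 = 1.55 m; q_3 = 0.45 × 1.62 × 1.55 = 1.130 m³/s
w_4 = (14.9 − 11.4)/2 = 1.75 m; q_4 = 0.41 × 1.07 × 1.75 = 0.7677 m³/s
w_5 = (17.0 − 12.8)/2 = 2.1 m; q_5 = 0.43 × 1.15 × 2.1 = 1.038 m³/s
w_6 = (18.3 − 14.9)/2 = 1.7 m; q_6 = 0.36 × 0.93 × 1.7 = 0.5692 m³/s
w_7 = (20.3 − 17.0)/2 = 1.65 m; q_7 = 0.41 × 1.15 × 1.65 = 0.7780 m³/s
w_8 = (21.7 − 18.3)/2 = 1.7 m; q_8 = 0.31 × 0.71 × 1.7 = 0.3742 m³/s
w_9 = (21.7 − 20.3)/2 = 0.7 m; q_9 = 0.34 × 0.38 × 0.7 = 0.09044 m³/s
Q = Σ qᵢ = 8.535 m³/s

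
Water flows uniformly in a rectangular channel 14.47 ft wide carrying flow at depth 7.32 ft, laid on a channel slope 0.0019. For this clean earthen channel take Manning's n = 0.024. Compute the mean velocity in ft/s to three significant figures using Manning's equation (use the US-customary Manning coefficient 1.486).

6.38 ft/s

A = b·y = 14.47 × 7.32 = 105.9 ft²
P = b + 2y = 14.47 + 2×7.32 = 29.11 ft
R = A/P = 105.9/29.11 = 3.639 ft
Q = (1.486/n)·A·R^(2/3)·S^(1/2) = (1.486/0.024) × 105.9 × 3.639^(2/3) × 0.0019^(1/2) = 676.3 ft³/s
V = Q/A = 676.3/105.9 = 6.385 ft/s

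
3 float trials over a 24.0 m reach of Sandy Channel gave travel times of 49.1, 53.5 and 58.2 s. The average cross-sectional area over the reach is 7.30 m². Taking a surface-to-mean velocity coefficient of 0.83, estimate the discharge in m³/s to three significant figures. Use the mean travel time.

2.71 m³/s

t̄ = (49.1 + 53.5 + 58.2) / 3 = 53.6 s
v_surface = L / t̄ = 24.0 / 53.6 = 0.4478 m/s
v_mean = 0.83 × 0.4478 = 0.3716 m/s
Q = A × v_mean = 7.30 × 0.3716 = 2.713 m³/s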